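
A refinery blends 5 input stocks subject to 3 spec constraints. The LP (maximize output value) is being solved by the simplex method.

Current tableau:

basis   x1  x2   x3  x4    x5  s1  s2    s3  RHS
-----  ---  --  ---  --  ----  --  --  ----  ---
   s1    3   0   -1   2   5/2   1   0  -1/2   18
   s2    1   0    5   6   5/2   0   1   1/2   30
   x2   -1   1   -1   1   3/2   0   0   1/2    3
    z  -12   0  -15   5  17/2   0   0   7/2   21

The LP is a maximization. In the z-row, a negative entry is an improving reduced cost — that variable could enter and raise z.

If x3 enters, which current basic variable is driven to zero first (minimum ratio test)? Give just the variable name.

Ratios: row 1 (s1): entry -1 ≤ 0, skip; row 2 (s2): 30/5 = 6; row 3 (x2): entry -1 ≤ 0, skip.
Minimum ratio 6 is in the s2 row, so s2 leaves.

s2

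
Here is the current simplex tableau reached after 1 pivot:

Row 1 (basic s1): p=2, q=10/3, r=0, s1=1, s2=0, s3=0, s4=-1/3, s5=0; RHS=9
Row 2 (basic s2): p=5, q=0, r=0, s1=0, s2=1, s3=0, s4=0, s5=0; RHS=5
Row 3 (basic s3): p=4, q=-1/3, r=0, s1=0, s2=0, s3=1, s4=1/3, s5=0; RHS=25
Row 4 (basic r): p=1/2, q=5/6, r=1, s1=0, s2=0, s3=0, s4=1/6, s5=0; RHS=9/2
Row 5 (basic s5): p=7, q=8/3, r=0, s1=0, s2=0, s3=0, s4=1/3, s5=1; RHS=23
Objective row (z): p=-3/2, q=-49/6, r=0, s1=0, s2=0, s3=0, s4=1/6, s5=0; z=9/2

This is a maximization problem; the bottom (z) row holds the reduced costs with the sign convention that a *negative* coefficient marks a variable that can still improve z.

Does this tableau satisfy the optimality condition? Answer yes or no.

Column p has objective-row coefficient -3/2, which is negative; an improving pivot exists, so not yet optimal.

no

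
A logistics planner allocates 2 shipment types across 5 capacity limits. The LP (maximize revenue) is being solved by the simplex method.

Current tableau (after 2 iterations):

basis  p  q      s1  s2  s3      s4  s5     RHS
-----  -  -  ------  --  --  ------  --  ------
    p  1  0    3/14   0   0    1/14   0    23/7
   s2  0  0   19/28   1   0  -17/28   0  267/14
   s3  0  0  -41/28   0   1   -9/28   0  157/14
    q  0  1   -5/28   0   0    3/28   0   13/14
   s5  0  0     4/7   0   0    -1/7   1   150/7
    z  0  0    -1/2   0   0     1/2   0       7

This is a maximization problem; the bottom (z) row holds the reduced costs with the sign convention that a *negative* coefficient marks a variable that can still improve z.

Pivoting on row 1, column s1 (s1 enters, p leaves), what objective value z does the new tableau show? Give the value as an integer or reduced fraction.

Minimum ratio for s1: (23/7)/(3/14) = 46/3.
z changes by −(z-row coeff of s1)·ratio = −(-1/2)·(46/3) = 23/3.
New z = 7 + (23/3) = 44/3.

44/3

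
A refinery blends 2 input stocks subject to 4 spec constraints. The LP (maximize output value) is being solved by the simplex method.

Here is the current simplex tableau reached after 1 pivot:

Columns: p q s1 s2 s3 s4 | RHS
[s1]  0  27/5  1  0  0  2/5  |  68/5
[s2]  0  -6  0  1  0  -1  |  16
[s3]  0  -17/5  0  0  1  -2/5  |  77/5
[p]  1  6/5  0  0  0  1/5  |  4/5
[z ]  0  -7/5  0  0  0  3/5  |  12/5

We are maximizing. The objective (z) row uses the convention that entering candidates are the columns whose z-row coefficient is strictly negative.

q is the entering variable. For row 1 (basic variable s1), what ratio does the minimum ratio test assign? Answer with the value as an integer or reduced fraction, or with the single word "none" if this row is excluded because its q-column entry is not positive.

68/27

Ratio = RHS / (q entry) = (68/5) / (27/5) = 68/27.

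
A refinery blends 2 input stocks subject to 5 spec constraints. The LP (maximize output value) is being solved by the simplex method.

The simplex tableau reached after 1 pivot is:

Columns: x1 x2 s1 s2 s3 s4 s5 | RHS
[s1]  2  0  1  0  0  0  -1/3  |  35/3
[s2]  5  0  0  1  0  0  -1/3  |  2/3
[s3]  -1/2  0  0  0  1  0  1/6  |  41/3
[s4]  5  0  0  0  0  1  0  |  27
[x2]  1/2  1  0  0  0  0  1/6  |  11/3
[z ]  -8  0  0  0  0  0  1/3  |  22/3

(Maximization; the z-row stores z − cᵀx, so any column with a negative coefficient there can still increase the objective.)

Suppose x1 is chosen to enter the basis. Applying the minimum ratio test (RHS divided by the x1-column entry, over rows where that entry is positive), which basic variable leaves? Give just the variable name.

Ratios: row 1 (s1): (35/3)/2 = 35/6; row 2 (s2): (2/3)/5 = 2/15; row 3 (s3): entry -1/2 ≤ 0, skip; row 4 (s4): 27/5 = 27/5; row 5 (x2): (11/3)/(1/2) = 22/3.
Minimum ratio 2/15 is in the s2 row, so s2 leaves.

s2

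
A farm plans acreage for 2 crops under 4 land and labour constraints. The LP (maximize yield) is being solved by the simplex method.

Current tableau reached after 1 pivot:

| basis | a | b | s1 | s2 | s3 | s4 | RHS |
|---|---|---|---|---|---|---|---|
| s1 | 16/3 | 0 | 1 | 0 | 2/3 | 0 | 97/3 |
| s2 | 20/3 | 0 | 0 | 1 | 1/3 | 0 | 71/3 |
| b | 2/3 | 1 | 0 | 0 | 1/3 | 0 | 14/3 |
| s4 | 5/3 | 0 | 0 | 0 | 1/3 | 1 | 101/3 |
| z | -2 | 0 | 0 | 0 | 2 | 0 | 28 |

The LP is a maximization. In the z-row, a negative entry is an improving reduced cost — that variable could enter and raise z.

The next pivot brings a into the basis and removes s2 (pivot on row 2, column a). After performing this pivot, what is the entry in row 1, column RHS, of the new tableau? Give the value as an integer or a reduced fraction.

67/5

Pivot element is row 2, column a: 20/3.
Normalize row 2: new (row 2, RHS) = (71/3)/(20/3) = 71/20.
row 1 ← row 1 − (16/3)·(new row 2): 97/3 − (16/3)·(71/20) = 67/5.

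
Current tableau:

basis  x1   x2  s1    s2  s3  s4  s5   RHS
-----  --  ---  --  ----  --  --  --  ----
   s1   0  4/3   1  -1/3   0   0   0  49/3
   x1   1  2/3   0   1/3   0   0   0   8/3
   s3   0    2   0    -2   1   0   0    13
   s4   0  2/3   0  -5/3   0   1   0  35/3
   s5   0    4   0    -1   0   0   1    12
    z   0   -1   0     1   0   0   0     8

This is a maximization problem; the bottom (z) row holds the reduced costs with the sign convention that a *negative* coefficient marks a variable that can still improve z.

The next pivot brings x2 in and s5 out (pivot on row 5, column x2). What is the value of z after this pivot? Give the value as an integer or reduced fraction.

Minimum ratio for x2: 12/4 = 3.
z changes by −(z-row coeff of x2)·ratio = −(-1)·3 = 3.
New z = 8 + 3 = 11.

11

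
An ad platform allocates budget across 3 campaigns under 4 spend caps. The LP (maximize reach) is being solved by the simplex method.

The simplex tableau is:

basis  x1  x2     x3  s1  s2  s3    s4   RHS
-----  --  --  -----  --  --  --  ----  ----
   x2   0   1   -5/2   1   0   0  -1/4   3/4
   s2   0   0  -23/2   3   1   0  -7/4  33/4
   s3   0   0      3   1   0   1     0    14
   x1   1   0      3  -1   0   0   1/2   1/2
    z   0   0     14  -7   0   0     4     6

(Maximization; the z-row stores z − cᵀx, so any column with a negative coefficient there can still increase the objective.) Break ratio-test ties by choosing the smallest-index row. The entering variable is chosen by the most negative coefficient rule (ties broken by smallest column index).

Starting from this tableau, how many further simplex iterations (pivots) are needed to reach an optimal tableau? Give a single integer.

2

pivot: s1 in, x2 out → z = 45/4
pivot: x3 in, s3 out → z = 433/22
No improving column remains; optimal.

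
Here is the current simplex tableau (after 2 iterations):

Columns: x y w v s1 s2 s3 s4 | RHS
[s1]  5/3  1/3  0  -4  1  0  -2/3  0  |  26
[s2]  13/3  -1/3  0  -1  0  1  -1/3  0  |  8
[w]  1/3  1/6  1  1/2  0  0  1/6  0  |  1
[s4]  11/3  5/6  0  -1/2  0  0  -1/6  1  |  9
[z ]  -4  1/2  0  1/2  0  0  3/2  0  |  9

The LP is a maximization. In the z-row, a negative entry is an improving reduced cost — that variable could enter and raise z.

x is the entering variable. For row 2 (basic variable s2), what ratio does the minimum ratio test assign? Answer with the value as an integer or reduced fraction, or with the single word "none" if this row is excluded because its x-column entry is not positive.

Ratio = RHS / (x entry) = 8 / (13/3) = 24/13.

24/13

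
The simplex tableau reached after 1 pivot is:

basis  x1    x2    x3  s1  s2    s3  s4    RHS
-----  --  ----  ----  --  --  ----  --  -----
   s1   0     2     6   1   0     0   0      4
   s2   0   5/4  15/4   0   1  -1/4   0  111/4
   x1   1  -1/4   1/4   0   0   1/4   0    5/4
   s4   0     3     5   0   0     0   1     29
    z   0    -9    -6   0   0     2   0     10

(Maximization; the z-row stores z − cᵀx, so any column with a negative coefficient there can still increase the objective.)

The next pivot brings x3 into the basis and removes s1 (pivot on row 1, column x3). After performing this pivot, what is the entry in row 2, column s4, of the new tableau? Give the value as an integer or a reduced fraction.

Pivot element is row 1, column x3: 6.
Normalize row 1: new (row 1, s4) = 0/6 = 0.
row 2 ← row 2 − (15/4)·(new row 1): 0 − (15/4)·0 = 0.

0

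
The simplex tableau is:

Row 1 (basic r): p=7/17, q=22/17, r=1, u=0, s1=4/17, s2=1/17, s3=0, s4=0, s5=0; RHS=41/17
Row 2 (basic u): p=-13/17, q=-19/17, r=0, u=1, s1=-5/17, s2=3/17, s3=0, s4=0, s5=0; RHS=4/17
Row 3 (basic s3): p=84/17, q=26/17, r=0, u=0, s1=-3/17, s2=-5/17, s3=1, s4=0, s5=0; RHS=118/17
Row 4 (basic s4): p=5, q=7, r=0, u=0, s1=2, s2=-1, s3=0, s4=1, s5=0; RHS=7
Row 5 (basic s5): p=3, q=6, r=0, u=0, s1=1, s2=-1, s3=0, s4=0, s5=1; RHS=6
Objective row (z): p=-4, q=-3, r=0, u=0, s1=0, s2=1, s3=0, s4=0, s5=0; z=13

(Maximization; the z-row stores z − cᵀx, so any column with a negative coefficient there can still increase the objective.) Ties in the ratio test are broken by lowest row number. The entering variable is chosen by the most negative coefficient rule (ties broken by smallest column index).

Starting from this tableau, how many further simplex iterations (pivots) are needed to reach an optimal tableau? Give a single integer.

1

pivot: p in, s4 out → z = 93/5
No improving column remains; optimal.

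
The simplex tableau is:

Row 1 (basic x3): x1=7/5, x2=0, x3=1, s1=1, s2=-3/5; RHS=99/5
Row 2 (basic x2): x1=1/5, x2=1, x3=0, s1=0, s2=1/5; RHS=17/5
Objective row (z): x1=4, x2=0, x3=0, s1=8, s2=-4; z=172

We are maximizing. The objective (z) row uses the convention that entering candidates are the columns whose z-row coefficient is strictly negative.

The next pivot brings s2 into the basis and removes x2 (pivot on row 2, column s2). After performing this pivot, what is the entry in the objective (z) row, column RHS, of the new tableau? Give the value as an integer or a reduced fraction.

Pivot element is row 2, column s2: 1/5.
Normalize row 2: new (row 2, RHS) = (17/5)/(1/5) = 17.
z-row ← z-row − (-4)·(new row 2): 172 − (-4)·17 = 240.

240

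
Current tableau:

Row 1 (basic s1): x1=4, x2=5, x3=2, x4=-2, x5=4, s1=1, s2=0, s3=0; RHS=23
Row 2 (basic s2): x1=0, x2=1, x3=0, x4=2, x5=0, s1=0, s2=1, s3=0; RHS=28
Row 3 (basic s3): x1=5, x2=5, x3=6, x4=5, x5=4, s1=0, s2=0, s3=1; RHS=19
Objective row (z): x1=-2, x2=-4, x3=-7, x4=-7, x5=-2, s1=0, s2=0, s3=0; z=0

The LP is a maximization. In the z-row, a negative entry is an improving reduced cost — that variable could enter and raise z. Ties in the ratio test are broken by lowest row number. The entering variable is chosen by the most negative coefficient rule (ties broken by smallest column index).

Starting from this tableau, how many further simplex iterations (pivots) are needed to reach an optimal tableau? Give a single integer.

2

pivot: x3 in, s3 out → z = 133/6
pivot: x4 in, x3 out → z = 133/5
No improving column remains; optimal.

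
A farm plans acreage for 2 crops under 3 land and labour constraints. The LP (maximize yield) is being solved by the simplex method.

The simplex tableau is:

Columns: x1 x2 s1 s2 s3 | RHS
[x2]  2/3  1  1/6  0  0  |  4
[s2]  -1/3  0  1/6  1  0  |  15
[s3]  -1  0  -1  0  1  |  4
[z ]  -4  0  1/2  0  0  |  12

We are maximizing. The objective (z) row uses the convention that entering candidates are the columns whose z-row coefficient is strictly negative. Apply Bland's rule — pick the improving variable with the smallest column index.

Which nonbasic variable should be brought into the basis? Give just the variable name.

Objective-row coefficients: x1: -4, x2: 0, s1: 1/2, s2: 0, s3: 0.
Improving columns: x1. Bland's rule picks the smallest column index → x1.

x1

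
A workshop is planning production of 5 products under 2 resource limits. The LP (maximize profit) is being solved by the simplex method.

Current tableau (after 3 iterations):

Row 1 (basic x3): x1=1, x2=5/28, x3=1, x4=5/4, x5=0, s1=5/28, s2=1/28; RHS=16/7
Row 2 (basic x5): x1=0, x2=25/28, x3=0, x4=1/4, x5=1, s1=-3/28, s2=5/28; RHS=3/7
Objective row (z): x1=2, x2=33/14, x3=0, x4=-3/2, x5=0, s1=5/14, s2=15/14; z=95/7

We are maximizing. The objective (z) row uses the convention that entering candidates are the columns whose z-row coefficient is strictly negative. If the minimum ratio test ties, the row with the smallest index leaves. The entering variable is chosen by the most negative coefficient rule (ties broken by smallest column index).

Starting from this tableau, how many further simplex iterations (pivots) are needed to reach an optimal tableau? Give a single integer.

2

pivot: x4 in, x5 out → z = 113/7
pivot: s1 in, x3 out → z = 81/5
No improving column remains; optimal.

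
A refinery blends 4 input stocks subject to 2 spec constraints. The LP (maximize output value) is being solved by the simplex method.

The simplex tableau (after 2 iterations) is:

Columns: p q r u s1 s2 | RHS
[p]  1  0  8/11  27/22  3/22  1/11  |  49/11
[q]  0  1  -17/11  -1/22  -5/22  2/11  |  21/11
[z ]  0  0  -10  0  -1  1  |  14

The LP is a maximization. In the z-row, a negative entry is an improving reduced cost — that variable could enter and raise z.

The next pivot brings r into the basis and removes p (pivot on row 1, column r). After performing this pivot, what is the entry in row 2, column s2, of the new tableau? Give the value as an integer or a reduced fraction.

Pivot element is row 1, column r: 8/11.
Normalize row 1: new (row 1, s2) = (1/11)/(8/11) = 1/8.
row 2 ← row 2 − (-17/11)·(new row 1): 2/11 − (-17/11)·(1/8) = 3/8.

3/8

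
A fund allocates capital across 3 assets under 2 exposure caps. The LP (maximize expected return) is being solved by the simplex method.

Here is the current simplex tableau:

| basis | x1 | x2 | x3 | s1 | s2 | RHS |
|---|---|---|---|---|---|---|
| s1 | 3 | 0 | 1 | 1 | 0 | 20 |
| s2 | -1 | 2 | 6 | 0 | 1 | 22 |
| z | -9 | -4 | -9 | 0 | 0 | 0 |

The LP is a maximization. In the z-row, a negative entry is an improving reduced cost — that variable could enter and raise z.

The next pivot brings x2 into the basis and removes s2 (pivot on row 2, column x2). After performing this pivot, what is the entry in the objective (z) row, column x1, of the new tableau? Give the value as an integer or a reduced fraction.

-11

Pivot element is row 2, column x2: 2.
Normalize row 2: new (row 2, x1) = (-1)/2 = -1/2.
z-row ← z-row − (-4)·(new row 2): -9 − (-4)·(-1/2) = -11.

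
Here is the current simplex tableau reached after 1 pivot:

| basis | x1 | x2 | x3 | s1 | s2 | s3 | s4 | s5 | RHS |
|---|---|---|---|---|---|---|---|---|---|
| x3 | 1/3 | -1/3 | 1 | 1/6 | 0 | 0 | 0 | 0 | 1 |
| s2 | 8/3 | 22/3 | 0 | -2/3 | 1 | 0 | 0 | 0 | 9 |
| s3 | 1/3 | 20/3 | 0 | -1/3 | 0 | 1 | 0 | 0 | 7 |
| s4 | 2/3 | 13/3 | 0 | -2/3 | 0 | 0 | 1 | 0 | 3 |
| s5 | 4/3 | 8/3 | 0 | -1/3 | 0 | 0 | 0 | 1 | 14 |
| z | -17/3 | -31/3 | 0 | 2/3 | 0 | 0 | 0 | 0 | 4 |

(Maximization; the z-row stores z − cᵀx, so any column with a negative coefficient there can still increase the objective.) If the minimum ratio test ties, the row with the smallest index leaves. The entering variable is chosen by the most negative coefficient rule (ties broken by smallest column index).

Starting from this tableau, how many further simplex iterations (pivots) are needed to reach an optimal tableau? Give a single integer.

pivot: x2 in, s4 out → z = 145/13
pivot: x1 in, s2 out → z = 431/20
pivot: s4 in, x3 out → z = 113/5
No improving column remains; optimal.

3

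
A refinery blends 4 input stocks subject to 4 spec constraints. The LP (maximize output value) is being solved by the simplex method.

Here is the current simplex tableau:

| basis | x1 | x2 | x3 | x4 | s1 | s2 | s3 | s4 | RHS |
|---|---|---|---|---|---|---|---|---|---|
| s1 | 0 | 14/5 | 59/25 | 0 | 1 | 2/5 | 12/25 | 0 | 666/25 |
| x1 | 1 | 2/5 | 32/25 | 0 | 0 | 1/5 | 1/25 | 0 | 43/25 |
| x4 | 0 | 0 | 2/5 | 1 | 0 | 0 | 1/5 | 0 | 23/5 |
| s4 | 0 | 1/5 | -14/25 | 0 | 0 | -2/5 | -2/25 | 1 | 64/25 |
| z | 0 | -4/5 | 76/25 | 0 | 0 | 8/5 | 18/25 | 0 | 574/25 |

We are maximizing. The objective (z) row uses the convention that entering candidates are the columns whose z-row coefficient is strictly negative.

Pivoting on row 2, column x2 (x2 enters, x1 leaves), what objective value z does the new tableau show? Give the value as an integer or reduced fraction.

Minimum ratio for x2: (43/25)/(2/5) = 43/10.
z changes by −(z-row coeff of x2)·ratio = −(-4/5)·(43/10) = 86/25.
New z = 574/25 + (86/25) = 132/5.

132/5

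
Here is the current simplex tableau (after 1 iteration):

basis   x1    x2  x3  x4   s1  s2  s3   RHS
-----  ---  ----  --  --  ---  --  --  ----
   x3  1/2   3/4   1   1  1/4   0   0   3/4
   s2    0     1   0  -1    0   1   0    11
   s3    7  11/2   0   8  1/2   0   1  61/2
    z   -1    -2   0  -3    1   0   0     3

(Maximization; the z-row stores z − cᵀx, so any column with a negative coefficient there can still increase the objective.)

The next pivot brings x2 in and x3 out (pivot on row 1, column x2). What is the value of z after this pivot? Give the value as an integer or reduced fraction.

5

Minimum ratio for x2: (3/4)/(3/4) = 1.
z changes by −(z-row coeff of x2)·ratio = −(-2)·1 = 2.
New z = 3 + 2 = 5.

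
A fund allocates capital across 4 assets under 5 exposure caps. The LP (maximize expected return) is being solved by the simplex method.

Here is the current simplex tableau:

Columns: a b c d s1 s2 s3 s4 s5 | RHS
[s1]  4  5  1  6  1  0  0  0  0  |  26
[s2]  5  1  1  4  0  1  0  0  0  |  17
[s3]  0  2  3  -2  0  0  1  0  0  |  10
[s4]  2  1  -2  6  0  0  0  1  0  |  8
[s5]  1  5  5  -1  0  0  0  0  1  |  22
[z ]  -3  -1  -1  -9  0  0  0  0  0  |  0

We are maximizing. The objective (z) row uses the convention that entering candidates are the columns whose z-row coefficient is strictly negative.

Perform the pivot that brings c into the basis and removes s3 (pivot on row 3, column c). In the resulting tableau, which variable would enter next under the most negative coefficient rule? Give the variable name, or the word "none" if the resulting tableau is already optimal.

Pivot element 3. New z-row = old z-row − (-1)·(row 3/3).
Updated z-row coefficients: a: -3, b: -1/3, c: 0, d: -29/3, s1: 0, s2: 0, s3: 1/3, s4: 0, s5: 0.
The most negative is -29/3 in column d, so d would enter next.

d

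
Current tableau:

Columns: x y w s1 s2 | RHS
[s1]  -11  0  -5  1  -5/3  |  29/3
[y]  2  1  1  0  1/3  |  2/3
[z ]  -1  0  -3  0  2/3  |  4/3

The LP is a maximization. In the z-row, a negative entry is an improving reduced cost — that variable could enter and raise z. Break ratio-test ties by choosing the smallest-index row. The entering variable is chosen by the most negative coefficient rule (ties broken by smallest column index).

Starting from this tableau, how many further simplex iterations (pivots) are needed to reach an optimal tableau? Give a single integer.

1

pivot: w in, y out → z = 10/3
No improving column remains; optimal.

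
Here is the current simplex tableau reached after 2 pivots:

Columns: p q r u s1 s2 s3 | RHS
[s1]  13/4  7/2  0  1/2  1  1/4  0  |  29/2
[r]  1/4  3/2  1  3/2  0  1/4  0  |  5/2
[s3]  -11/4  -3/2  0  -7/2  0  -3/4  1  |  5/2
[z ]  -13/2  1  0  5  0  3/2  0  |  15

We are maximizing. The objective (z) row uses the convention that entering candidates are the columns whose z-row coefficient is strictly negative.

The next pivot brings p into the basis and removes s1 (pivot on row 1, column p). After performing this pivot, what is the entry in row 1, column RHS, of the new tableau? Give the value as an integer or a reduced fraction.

Pivot element is row 1, column p: 13/4.
Normalize row 1: new (row 1, RHS) = (29/2)/(13/4) = 58/13.
Row 1 is the pivot row, so the entry is 58/13.

58/13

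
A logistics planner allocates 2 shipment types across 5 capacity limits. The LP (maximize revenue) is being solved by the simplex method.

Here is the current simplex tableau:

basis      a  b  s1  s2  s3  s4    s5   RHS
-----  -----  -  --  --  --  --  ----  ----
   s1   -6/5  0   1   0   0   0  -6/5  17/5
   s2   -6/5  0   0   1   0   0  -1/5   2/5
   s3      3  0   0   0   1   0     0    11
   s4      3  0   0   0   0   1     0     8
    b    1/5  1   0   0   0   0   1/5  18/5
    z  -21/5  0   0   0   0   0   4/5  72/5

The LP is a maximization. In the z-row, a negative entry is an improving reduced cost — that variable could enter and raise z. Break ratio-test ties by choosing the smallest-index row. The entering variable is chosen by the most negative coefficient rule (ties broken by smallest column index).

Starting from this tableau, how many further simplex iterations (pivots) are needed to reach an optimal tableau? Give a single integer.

1

pivot: a in, s4 out → z = 128/5
No improving column remains; optimal.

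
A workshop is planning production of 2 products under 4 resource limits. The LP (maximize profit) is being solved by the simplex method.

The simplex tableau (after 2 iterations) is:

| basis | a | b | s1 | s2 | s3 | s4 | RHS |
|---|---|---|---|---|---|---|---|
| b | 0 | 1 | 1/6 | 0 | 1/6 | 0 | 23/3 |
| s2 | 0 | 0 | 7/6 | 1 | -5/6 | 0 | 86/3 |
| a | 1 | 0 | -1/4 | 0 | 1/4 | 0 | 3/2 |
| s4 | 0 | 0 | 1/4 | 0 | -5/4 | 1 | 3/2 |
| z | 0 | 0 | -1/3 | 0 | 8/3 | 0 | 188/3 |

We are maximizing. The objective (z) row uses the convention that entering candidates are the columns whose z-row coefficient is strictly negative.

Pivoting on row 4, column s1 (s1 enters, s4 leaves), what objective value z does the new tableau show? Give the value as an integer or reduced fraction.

Minimum ratio for s1: (3/2)/(1/4) = 6.
z changes by −(z-row coeff of s1)·ratio = −(-1/3)·6 = 2.
New z = 188/3 + 2 = 194/3.

194/3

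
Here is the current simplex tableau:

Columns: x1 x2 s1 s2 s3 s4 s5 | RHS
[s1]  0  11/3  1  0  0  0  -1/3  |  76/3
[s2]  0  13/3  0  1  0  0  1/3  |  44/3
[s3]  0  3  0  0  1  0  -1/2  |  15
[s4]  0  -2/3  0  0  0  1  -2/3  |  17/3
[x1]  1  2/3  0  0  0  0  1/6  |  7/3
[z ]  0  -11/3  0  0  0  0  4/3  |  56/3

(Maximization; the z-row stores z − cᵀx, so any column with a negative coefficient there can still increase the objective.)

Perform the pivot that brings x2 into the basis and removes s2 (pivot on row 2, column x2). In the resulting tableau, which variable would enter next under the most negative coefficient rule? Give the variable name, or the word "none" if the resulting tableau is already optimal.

Pivot element 13/3. New z-row = old z-row − (-11/3)·(row 2/(13/3)).
Updated z-row coefficients: x1: 0, x2: 0, s1: 0, s2: 11/13, s3: 0, s4: 0, s5: 21/13.
No coefficient is strictly negative; the tableau after this pivot is optimal.

none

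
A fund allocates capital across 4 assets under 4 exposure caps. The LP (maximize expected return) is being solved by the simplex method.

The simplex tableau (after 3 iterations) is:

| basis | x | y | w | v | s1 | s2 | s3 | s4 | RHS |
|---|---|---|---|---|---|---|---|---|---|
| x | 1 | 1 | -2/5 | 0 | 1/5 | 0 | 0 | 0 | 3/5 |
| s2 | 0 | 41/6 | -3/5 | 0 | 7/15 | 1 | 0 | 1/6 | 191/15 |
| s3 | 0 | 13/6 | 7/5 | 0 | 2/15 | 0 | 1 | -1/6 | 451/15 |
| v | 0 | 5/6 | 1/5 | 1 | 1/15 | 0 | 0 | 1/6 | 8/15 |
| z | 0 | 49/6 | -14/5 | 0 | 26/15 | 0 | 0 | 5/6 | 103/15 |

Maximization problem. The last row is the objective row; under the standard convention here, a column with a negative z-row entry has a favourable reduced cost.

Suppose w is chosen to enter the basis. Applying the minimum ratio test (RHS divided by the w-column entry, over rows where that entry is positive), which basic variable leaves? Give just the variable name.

v

Ratios: row 1 (x): entry -2/5 ≤ 0, skip; row 2 (s2): entry -3/5 ≤ 0, skip; row 3 (s3): (451/15)/(7/5) = 451/21; row 4 (v): (8/15)/(1/5) = 8/3.
Minimum ratio 8/3 is in the v row, so v leaves.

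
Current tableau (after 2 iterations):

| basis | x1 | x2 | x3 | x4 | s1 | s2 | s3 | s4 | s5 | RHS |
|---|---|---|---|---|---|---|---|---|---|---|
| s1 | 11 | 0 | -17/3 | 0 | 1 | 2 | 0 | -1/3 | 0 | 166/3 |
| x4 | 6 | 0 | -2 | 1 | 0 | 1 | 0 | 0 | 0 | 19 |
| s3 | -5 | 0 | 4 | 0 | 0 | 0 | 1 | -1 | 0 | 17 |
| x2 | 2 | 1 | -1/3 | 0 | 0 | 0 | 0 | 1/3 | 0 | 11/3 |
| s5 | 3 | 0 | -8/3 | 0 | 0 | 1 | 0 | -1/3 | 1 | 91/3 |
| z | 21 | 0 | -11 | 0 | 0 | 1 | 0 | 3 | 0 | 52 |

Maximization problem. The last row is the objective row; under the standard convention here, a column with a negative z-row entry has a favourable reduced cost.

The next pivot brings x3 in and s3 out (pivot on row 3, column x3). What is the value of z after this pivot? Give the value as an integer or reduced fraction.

Minimum ratio for x3: 17/4 = 17/4.
z changes by −(z-row coeff of x3)·ratio = −(-11)·(17/4) = 187/4.
New z = 52 + (187/4) = 395/4.

395/4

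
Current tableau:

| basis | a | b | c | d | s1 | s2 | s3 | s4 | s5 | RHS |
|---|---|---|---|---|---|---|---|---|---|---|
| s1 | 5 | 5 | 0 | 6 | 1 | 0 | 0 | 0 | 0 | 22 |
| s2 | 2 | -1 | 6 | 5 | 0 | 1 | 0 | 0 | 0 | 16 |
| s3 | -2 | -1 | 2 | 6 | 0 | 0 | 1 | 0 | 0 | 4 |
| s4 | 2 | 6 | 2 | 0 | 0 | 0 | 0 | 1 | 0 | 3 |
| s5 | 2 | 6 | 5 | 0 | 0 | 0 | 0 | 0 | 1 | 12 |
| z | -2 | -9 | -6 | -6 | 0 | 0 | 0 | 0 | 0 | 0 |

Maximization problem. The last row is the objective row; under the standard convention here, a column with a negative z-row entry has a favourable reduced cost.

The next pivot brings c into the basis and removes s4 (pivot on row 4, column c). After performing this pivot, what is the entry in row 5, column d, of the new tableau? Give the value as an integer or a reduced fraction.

0

Pivot element is row 4, column c: 2.
Normalize row 4: new (row 4, d) = 0/2 = 0.
row 5 ← row 5 − 5·(new row 4): 0 − 5·0 = 0.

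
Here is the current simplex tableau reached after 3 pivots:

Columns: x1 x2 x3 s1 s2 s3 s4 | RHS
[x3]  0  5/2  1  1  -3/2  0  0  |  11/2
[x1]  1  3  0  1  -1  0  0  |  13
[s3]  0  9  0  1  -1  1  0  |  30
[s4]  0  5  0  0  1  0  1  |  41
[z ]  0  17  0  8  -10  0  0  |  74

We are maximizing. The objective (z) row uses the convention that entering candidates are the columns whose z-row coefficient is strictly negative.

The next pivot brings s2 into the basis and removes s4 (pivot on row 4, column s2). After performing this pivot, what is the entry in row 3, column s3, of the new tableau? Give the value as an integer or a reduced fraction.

Pivot element is row 4, column s2: 1.
Normalize row 4: new (row 4, s3) = 0/1 = 0.
row 3 ← row 3 − (-1)·(new row 4): 1 − (-1)·0 = 1.

1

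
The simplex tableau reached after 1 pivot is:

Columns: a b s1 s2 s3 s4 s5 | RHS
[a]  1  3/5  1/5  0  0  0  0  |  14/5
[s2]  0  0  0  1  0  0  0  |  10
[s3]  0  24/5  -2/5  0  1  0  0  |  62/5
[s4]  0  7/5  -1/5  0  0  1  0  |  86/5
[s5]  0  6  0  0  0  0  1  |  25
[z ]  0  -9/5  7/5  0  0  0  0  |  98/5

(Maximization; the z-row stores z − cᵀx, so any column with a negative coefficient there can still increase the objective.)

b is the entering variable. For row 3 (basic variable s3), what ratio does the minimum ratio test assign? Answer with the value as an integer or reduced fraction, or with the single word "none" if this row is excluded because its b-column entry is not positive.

31/12

Ratio = RHS / (b entry) = (62/5) / (24/5) = 31/12.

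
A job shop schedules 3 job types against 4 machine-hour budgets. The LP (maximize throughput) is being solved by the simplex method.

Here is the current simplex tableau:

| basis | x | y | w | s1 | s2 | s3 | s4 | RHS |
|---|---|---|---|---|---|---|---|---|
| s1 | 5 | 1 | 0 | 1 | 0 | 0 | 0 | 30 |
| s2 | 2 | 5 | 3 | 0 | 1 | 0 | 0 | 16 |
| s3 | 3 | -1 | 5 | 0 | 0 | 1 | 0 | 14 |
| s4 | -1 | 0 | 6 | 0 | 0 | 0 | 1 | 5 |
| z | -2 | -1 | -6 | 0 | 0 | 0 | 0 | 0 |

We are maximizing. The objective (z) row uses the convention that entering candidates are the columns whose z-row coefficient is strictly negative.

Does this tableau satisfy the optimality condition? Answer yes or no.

no

Column x has objective-row coefficient -2, which is negative; an improving pivot exists, so not yet optimal.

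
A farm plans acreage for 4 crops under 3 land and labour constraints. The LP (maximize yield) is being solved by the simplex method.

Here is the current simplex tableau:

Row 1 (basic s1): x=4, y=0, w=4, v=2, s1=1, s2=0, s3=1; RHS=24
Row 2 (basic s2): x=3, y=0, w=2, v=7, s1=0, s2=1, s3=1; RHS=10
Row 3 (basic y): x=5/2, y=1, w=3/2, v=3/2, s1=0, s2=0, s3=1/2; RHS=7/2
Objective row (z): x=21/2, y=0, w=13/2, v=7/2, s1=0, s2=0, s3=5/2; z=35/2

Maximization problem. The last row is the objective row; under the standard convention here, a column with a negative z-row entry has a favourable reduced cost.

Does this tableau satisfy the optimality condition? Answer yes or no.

yes

No objective-row coefficient is strictly negative, so no entering variable exists; the tableau is optimal.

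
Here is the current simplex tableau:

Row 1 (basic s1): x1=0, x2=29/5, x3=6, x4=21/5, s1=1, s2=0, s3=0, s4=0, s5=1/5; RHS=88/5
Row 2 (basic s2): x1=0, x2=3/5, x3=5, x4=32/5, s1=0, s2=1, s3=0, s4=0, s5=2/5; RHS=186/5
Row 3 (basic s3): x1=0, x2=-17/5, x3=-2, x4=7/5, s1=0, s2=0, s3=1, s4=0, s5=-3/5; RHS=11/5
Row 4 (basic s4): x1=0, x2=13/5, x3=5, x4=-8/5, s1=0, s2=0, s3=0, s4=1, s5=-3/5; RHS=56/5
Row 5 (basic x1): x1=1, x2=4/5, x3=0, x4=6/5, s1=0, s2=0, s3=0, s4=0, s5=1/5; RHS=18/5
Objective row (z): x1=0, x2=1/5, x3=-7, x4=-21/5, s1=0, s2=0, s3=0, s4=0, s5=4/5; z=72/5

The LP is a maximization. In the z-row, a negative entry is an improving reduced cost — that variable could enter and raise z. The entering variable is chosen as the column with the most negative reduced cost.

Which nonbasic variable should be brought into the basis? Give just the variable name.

Objective-row coefficients: x1: 0, x2: 1/5, x3: -7, x4: -21/5, s1: 0, s2: 0, s3: 0, s4: 0, s5: 4/5.
The most negative is -7 in column x3, so x3 enters.

x3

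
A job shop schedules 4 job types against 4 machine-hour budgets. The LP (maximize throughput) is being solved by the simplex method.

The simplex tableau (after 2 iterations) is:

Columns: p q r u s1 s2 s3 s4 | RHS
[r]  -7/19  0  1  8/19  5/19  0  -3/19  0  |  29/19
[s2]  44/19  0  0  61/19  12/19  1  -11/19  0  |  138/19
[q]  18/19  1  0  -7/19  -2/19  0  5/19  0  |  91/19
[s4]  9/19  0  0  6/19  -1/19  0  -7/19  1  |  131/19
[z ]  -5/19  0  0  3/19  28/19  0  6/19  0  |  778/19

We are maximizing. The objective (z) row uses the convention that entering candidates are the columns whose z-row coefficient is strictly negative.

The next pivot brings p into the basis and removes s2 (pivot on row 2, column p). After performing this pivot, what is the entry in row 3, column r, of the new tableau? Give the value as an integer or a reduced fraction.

0

Pivot element is row 2, column p: 44/19.
Normalize row 2: new (row 2, r) = 0/(44/19) = 0.
row 3 ← row 3 − (18/19)·(new row 2): 0 − (18/19)·0 = 0.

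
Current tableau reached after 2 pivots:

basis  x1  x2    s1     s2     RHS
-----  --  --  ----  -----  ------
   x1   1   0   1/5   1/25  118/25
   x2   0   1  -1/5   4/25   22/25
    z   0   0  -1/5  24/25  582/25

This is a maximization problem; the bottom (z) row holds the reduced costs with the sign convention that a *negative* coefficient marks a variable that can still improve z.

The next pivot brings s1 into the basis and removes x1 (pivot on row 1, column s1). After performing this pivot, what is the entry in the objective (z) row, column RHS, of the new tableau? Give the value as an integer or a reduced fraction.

28

Pivot element is row 1, column s1: 1/5.
Normalize row 1: new (row 1, RHS) = (118/25)/(1/5) = 118/5.
z-row ← z-row − (-1/5)·(new row 1): 582/25 − (-1/5)·(118/5) = 28.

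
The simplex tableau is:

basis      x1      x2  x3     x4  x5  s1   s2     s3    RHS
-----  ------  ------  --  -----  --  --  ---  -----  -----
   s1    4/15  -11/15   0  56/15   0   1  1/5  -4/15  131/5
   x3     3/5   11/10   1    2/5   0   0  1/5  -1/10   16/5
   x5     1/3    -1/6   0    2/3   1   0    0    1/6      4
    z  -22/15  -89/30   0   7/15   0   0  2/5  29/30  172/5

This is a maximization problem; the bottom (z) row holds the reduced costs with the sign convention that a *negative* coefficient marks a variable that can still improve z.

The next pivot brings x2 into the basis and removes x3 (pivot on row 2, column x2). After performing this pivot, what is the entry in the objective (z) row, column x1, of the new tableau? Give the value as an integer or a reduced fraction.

5/33

Pivot element is row 2, column x2: 11/10.
Normalize row 2: new (row 2, x1) = (3/5)/(11/10) = 6/11.
z-row ← z-row − (-89/30)·(new row 2): -22/15 − (-89/30)·(6/11) = 5/33.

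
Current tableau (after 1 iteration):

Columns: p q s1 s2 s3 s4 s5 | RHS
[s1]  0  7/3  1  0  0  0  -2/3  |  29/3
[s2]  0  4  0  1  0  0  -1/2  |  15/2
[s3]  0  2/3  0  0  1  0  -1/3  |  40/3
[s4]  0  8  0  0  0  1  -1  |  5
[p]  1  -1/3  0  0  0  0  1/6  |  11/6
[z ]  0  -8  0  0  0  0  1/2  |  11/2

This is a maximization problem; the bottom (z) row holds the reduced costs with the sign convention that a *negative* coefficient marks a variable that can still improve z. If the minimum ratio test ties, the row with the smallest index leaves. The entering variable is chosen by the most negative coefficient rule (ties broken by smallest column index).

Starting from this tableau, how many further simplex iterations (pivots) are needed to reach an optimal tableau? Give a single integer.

2

pivot: q in, s4 out → z = 21/2
pivot: s5 in, p out → z = 56/3
No improving column remains; optimal.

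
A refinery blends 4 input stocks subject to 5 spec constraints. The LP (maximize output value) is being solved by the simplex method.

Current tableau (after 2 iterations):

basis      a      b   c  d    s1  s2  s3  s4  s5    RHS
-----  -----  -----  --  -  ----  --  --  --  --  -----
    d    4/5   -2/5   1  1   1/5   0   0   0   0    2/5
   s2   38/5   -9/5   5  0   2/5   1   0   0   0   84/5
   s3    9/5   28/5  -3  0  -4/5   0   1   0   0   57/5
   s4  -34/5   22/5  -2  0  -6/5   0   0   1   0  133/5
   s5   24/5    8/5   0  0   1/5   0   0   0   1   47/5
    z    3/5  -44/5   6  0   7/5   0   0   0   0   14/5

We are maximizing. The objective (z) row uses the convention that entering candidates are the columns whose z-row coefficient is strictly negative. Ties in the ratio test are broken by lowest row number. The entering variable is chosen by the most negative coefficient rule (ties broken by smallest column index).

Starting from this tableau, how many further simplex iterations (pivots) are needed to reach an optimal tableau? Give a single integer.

pivot: b in, s3 out → z = 145/7
No improving column remains; optimal.

1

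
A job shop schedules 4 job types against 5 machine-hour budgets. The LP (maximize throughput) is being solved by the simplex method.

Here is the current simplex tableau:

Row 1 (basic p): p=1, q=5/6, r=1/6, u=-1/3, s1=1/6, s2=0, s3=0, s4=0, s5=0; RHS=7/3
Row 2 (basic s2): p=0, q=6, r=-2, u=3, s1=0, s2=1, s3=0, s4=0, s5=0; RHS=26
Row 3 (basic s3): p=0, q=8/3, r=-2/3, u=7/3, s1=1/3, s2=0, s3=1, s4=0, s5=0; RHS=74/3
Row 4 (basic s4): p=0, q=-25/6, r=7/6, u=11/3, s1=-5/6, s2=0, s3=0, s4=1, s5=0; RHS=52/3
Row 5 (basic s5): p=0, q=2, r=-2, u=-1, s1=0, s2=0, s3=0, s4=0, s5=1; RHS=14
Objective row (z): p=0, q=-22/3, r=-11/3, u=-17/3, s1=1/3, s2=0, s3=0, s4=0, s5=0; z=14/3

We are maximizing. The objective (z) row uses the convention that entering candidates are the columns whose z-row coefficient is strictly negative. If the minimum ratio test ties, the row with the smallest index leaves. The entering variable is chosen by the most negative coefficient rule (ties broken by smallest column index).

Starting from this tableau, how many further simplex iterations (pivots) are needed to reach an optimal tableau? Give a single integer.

3

pivot: q in, p out → z = 126/5
pivot: u in, s2 out → z = 1076/27
pivot: r in, s4 out → z = 8469/86
No improving column remains; optimal.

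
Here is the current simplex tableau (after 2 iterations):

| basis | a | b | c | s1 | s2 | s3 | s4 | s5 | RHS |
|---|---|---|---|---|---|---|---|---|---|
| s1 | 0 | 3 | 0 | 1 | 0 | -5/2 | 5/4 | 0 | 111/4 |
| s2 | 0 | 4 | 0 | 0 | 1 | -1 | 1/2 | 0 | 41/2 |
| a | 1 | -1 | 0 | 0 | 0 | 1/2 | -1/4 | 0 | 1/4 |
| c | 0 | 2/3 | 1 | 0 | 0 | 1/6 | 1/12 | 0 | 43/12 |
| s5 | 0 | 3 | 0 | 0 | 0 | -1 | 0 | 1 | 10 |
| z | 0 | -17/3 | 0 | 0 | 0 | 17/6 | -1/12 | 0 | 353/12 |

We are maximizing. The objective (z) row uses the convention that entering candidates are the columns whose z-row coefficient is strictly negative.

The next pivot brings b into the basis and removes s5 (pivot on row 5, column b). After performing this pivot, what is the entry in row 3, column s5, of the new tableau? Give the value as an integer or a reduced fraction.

Pivot element is row 5, column b: 3.
Normalize row 5: new (row 5, s5) = 1/3 = 1/3.
row 3 ← row 3 − (-1)·(new row 5): 0 − (-1)·(1/3) = 1/3.

1/3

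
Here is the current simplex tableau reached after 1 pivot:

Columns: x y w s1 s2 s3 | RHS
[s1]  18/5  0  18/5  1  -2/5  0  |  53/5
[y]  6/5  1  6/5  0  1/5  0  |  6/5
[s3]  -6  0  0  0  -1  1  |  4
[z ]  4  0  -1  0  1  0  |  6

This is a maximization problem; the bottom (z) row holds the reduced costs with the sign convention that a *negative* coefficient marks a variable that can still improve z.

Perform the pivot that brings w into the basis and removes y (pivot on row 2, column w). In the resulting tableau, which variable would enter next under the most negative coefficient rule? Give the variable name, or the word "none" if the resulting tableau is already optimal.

none

Pivot element 6/5. New z-row = old z-row − (-1)·(row 2/(6/5)).
Updated z-row coefficients: x: 5, y: 5/6, w: 0, s1: 0, s2: 7/6, s3: 0.
No coefficient is strictly negative; the tableau after this pivot is optimal.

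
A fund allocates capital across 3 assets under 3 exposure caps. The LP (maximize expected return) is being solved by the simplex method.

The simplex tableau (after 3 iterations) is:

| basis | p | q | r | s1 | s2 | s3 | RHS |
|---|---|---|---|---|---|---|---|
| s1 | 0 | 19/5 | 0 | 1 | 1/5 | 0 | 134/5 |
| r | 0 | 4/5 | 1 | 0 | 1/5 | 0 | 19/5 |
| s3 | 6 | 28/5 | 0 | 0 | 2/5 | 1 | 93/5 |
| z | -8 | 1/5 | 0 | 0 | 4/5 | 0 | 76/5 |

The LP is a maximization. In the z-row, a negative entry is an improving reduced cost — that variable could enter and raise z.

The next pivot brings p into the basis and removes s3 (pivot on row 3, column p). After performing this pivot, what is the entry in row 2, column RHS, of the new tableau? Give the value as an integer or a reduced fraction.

19/5

Pivot element is row 3, column p: 6.
Normalize row 3: new (row 3, RHS) = (93/5)/6 = 31/10.
row 2 ← row 2 − 0·(new row 3): 19/5 − 0·(31/10) = 19/5.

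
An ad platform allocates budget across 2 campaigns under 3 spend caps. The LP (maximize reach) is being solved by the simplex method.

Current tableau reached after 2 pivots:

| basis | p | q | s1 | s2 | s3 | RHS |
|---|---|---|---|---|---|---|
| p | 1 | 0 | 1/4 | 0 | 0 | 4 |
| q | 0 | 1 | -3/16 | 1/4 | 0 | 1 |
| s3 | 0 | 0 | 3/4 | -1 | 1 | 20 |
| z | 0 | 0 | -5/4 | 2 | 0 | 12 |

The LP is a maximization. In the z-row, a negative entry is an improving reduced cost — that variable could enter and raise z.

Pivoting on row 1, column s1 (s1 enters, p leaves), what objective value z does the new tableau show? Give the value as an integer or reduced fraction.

32

Minimum ratio for s1: 4/(1/4) = 16.
z changes by −(z-row coeff of s1)·ratio = −(-5/4)·16 = 20.
New z = 12 + 20 = 32.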